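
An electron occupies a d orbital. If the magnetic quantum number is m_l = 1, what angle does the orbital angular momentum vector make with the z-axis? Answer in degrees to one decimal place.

θ ≈ 65.9°

For a d orbital, l = 2.
|L|² = l(l+1)ℏ² = 6ℏ², so |L| = √6 ℏ.
L_z = m_l ℏ = 1ℏ.
cos θ = L_z/|L| = 1/√6, so θ ≈ 65.9°.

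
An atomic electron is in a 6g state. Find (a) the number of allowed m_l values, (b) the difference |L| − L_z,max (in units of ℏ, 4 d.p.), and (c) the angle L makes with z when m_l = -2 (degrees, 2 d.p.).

6g means n = 6, l = 4.
There are 2l+1 = 9 values of m_l.
|L| − L_z,max = (2√5 − 4)ℏ ≈ 0.4721ℏ.
For m_l = -2: cos θ = -2/√20, θ ≈ 116.57°.

9 values; |L|−L_z,max ≈ 0.4721ℏ; θ(m_l=-2) ≈ 116.57°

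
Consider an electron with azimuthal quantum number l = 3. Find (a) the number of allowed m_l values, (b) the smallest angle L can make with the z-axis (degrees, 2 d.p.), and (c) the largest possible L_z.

There are 2l+1 = 7 values of m_l.
cos θ_min = 3/√12, so θ_min ≈ 30.00°.
L_z,max = lℏ = 3ℏ.

7 values; θ_min ≈ 30.00°; L_z,max = 3ℏ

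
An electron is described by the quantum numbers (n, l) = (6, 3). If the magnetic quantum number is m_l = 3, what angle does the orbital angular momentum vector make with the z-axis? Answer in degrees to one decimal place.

θ ≈ 30.0°

|L| = ℏ√(l(l+1)) = 2√3 ℏ.
L_z = m_l ℏ = 3ℏ.
cos θ = L_z/|L| = 3/√12, so θ ≈ 30.0°.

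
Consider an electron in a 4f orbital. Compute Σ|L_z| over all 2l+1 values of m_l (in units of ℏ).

The 4f subshell has l = 3.
m_l ∈ {-3, -2, -1, 0, 1, 2, 3}.
Σ|m_l| = 2·3(3+1)/2 = 12.

Σ|L_z| = 12 ℏ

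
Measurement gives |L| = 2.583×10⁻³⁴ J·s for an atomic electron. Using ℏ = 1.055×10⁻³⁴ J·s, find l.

|L|/ℏ = (2.583×10⁻³⁴)/(1.055×10⁻³⁴) ≈ 2.448.
l(l+1) ≈ 2.448² ≈ 5.99, so l = 2.

l = 2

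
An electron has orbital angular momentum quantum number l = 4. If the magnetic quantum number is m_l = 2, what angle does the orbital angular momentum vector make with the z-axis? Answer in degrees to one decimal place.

|L| = √(l(l+1)) ℏ = 2√5 ℏ.
L_z = m_l ℏ = 2ℏ.
cos θ = L_z/|L| = 2/√20, so θ ≈ 63.4°.

θ ≈ 63.4°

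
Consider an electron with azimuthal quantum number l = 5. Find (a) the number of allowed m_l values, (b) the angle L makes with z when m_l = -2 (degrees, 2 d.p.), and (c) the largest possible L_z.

11 values; θ(m_l=-2) ≈ 111.42°; L_z,max = 5ℏ

There are 2l+1 = 11 values of m_l.
For m_l = -2: cos θ = -2/√30, θ ≈ 111.42°.
L_z,max = lℏ = 5ℏ.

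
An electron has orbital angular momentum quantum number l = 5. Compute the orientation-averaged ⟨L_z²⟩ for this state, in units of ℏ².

m_l runs from −5 to 5, i.e. {-5, -4, -3, -2, -1, 0, 1, 2, 3, 4, 5}.
Average of L_z² over 11 states: 110/11 ℏ² = 10 ℏ².

⟨L_z²⟩ = 10 ℏ²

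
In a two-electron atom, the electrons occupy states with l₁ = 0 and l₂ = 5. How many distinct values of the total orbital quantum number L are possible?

By the triangle rule, |l₁ − l₂| ≤ L ≤ l₁ + l₂.
Allowed values: L = 5.
That is 1 value.

1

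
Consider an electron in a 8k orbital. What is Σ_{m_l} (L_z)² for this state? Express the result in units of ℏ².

Σ(L_z)² = 280 ℏ²

The 8k subshell has l = 7.
m_l runs from −7 to 7, i.e. {-7, -6, -5, -4, -3, -2, -1, 0, 1, 2, 3, 4, 5, 6, 7}.
Σ m_l² = l(l+1)(2l+1)/3 = 7·8·15/3 = 280.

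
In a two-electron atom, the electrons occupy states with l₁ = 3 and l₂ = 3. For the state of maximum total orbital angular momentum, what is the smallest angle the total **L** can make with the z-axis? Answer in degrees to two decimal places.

Angular momentum addition gives L = |l₁ − l₂|, …, l₁ + l₂.
Allowed values: L = 0, 1, 2, 3, 4, 5, 6.
The maximum is L = 6, with |L_tot| = ℏ√(6·7) = √42 ℏ.
The minimum angle with z is arccos(6/√42) ≈ 22.21°.

θ_min ≈ 22.21°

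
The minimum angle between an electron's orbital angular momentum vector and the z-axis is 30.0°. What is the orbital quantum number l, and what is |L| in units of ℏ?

l = 3, |L| = 2√3 ℏ ≈ 3.464ℏ

cos θ_min = l/√(l(l+1)) = √(l/(l+1)), so l/(l+1) = cos²(30.0°) = 0.7500.
Solving: l = 3.
Then |L| = ℏ√(3·4) = 2√3 ℏ.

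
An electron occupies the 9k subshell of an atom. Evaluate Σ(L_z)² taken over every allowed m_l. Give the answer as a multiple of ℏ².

Σ(L_z)² = 280 ℏ²

The 9k subshell has l = 7.
m_l ∈ {-7, -6, -5, -4, -3, -2, -1, 0, 1, 2, 3, 4, 5, 6, 7}.
Σ m_l² = 2·(1 + 4 + 9 + 16 + 25 + 36 + 49) = 280.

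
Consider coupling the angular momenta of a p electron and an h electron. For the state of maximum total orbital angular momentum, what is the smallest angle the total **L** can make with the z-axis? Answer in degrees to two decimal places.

θ_min ≈ 22.21°

Angular momentum addition gives L = |l₁ − l₂|, …, l₁ + l₂.
So L can be 4, 5, 6.
The maximum is L = 6, with |L_tot| = ℏ√(6·7) = √42 ℏ.
The minimum angle with z is arccos(6/√42) ≈ 22.21°.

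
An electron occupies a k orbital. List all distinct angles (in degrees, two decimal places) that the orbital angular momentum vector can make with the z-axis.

A k state has l = 7.
|L| = √(l(l+1)) ℏ = 2√14 ℏ.
cos θ = m_l/√56 for each m_l ∈ {-7, -6, -5, -4, -3, -2, -1, 0, 1, 2, 3, 4, 5, 6, 7}.

θ ∈ {20.70°, 36.70°, 48.08°, 57.69°, 66.37°, 74.50°, 82.32°, 90.00°, 97.68°, 105.50°, 113.63°, 122.31°, 131.92°, 143.30°, 159.30°}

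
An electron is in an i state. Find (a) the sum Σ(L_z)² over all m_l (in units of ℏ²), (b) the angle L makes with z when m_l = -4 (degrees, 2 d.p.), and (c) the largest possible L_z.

Σ(L_z)² = 182 ℏ²; θ(m_l=-4) ≈ 128.11°; L_z,max = 6ℏ

The letter i corresponds to l = 6.
Σ m_l² = 182, so Σ(L_z)² = 182 ℏ².
For m_l = -4: cos θ = -4/√42, θ ≈ 128.11°.
L_z,max = lℏ = 6ℏ.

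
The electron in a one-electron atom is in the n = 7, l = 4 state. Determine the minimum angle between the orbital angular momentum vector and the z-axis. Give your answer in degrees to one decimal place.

θ_min ≈ 26.6°

|L| = √(l(l+1)) ℏ = 2√5 ℏ.
The smallest angle corresponds to the largest L_z, i.e. m_l = l = 4, giving L_z = 4ℏ.
cos θ_min = 4/√20, so θ_min ≈ 26.6°.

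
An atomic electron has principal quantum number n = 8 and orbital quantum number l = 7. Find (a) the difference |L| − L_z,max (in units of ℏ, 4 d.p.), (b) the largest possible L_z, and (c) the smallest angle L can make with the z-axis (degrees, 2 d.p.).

|L| − L_z,max = (2√14 − 7)ℏ ≈ 0.4833ℏ.
L_z,max = lℏ = 7ℏ.
cos θ_min = 7/√56, so θ_min ≈ 20.70°.

|L|−L_z,max ≈ 0.4833ℏ; L_z,max = 7ℏ; θ_min ≈ 20.70°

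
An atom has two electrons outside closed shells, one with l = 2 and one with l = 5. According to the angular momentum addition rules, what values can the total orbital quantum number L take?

By the triangle rule, |l₁ − l₂| ≤ L ≤ l₁ + l₂.
Allowed values: L = 3, 4, 5, 6, 7.

L = 3, 4, 5, 6, 7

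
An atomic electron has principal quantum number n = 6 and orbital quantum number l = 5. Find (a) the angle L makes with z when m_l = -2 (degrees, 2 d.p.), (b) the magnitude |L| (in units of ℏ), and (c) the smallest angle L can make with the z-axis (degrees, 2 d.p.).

θ(m_l=-2) ≈ 111.42°; |L| = √30 ℏ ≈ 5.477ℏ; θ_min ≈ 24.09°

For m_l = -2: cos θ = -2/√30, θ ≈ 111.42°.
|L| = ℏ√(5·6) = √30 ℏ ≈ 5.477ℏ.
cos θ_min = 5/√30, so θ_min ≈ 24.09°.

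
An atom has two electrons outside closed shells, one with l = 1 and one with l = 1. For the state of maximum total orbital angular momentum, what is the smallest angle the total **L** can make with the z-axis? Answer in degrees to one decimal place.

θ_min ≈ 35.3°

Angular momentum addition gives L = |l₁ − l₂|, …, l₁ + l₂.
L ∈ {0, 1, 2}.
The maximum is L = 2, with |L_tot| = ℏ√(2·3) = √6 ℏ.
The minimum angle with z is arccos(2/√6) ≈ 35.3°.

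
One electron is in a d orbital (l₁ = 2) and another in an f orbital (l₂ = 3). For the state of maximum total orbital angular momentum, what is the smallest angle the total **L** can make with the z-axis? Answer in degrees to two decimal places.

θ_min ≈ 24.09°

By the triangle rule, |l₁ − l₂| ≤ L ≤ l₁ + l₂.
Allowed values: L = 1, 2, 3, 4, 5.
The maximum is L = 5, with |L_tot| = ℏ√(5·6) = √30 ℏ.
The minimum angle with z is arccos(5/√30) ≈ 24.09°.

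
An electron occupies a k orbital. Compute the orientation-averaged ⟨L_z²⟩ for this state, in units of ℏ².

⟨L_z²⟩ = 18.67 ℏ²

A k state has l = 7.
m_l runs from −7 to 7, i.e. {-7, -6, -5, -4, -3, -2, -1, 0, 1, 2, 3, 4, 5, 6, 7}.
⟨L_z²⟩ = ℏ²·(Σ m_l²)/(2l+1) = ℏ²·280/15 = 18.67ℏ².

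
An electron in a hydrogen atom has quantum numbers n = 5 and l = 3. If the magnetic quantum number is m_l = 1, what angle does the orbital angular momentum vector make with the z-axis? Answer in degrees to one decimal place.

θ ≈ 73.2°

|L|² = l(l+1)ℏ² = 12ℏ², so |L| = 2√3 ℏ.
L_z = m_l ℏ = 1ℏ.
cos θ = L_z/|L| = 1/√12, so θ ≈ 73.2°.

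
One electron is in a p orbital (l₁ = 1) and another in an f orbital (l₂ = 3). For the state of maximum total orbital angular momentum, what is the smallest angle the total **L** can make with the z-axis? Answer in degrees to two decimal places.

The total orbital quantum number L ranges from |l₁ − l₂| to l₁ + l₂ in integer steps.
L ∈ {2, 3, 4}.
The maximum is L = 4, with |L_tot| = ℏ√(4·5) = 2√5 ℏ.
The minimum angle with z is arccos(4/√20) ≈ 26.57°.

θ_min ≈ 26.57°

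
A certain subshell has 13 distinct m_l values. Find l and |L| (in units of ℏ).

2l + 1 = 13 ⇒ l = 6.
|L| = ℏ√(l(l+1)) = ℏ√(6·7) = √42 ℏ.

l = 6, |L| = √42 ℏ ≈ 6.481ℏ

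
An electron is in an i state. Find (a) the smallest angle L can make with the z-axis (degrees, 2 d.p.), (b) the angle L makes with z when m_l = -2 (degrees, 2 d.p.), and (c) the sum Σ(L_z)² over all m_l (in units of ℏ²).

θ_min ≈ 22.21°; θ(m_l=-2) ≈ 107.98°; Σ(L_z)² = 182 ℏ²

The letter i corresponds to l = 6.
cos θ_min = 6/√42, so θ_min ≈ 22.21°.
For m_l = -2: cos θ = -2/√42, θ ≈ 107.98°.
Σ m_l² = 182, so Σ(L_z)² = 182 ℏ².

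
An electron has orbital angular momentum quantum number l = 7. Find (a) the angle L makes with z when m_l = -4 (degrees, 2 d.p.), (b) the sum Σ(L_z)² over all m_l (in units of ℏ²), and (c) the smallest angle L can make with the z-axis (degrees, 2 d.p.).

For m_l = -4: cos θ = -4/√56, θ ≈ 122.31°.
Σ m_l² = 280, so Σ(L_z)² = 280 ℏ².
cos θ_min = 7/√56, so θ_min ≈ 20.70°.

θ(m_l=-4) ≈ 122.31°; Σ(L_z)² = 280 ℏ²; θ_min ≈ 20.70°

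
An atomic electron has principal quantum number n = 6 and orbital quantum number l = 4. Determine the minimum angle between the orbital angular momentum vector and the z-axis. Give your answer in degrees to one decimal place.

θ_min ≈ 26.6°

|L| = √(l(l+1)) ℏ = 2√5 ℏ.
The smallest angle corresponds to the largest L_z, i.e. m_l = l = 4, giving L_z = 4ℏ.
cos θ_min = 4/√20, so θ_min ≈ 26.6°.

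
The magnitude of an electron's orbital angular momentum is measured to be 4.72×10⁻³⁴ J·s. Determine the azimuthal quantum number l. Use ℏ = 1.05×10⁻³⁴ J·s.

l = 4

|L|/ℏ = (4.72×10⁻³⁴)/(1.05×10⁻³⁴) ≈ 4.495.
(|L|/ℏ)² = l(l+1) ≈ 20.21 ⇒ l = 4.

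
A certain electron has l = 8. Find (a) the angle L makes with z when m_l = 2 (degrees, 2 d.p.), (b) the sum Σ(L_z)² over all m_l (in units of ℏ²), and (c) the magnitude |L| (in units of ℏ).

θ(m_l=2) ≈ 76.37°; Σ(L_z)² = 408 ℏ²; |L| = 6√2 ℏ ≈ 8.485ℏ

For m_l = 2: cos θ = 2/√72, θ ≈ 76.37°.
Σ m_l² = 408, so Σ(L_z)² = 408 ℏ².
|L| = ℏ√(8·9) = 6√2 ℏ ≈ 8.485ℏ.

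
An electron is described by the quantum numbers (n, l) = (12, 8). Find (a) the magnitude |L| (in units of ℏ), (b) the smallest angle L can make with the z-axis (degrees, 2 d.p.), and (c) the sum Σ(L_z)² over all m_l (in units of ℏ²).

|L| = 6√2 ℏ ≈ 8.485ℏ; θ_min ≈ 19.47°; Σ(L_z)² = 408 ℏ²

|L| = ℏ√(8·9) = 6√2 ℏ ≈ 8.485ℏ.
cos θ_min = 8/√72, so θ_min ≈ 19.47°.
Σ m_l² = 408, so Σ(L_z)² = 408 ℏ².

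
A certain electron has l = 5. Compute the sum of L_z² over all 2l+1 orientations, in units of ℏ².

m_l runs from −5 to 5, i.e. {-5, -4, -3, -2, -1, 0, 1, 2, 3, 4, 5}.
Σ m_l² = l(l+1)(2l+1)/3 = 5·6·11/3 = 110.

Σ(L_z)² = 110 ℏ²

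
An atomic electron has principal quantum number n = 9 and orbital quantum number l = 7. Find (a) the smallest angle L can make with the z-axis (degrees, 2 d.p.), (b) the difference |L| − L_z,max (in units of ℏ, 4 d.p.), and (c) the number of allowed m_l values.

θ_min ≈ 20.70°; |L|−L_z,max ≈ 0.4833ℏ; 15 values

cos θ_min = 7/√56, so θ_min ≈ 20.70°.
|L| − L_z,max = (2√14 − 7)ℏ ≈ 0.4833ℏ.
There are 2l+1 = 15 values of m_l.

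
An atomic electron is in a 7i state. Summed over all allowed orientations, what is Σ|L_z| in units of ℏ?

The 7i subshell has l = 6.
The allowed m_l values are -6, -5, -4, -3, -2, -1, 0, 1, 2, 3, 4, 5, 6.
Σ|m_l| = 2(1+2+…+6) = 42.

Σ|L_z| = 42 ℏ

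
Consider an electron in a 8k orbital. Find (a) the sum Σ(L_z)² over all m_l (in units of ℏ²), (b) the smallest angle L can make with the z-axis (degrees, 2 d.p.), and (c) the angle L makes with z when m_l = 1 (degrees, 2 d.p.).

The 8k subshell has l = 7.
Σ m_l² = 280, so Σ(L_z)² = 280 ℏ².
cos θ_min = 7/√56, so θ_min ≈ 20.70°.
For m_l = 1: cos θ = 1/√56, θ ≈ 82.32°.

Σ(L_z)² = 280 ℏ²; θ_min ≈ 20.70°; θ(m_l=1) ≈ 82.32°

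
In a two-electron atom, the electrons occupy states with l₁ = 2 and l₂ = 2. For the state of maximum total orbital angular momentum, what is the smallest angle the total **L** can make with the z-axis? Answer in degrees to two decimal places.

Angular momentum addition gives L = |l₁ − l₂|, …, l₁ + l₂.
Allowed values: L = 0, 1, 2, 3, 4.
The maximum is L = 4, with |L_tot| = ℏ√(4·5) = 2√5 ℏ.
The minimum angle with z is arccos(4/√20) ≈ 26.57°.

θ_min ≈ 26.57°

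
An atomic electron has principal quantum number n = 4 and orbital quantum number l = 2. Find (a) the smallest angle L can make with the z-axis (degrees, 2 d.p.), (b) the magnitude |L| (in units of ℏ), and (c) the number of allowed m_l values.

θ_min ≈ 35.26°; |L| = √6 ℏ ≈ 2.449ℏ; 5 values

cos θ_min = 2/√6, so θ_min ≈ 35.26°.
|L| = ℏ√(2·3) = √6 ℏ ≈ 2.449ℏ.
There are 2l+1 = 5 values of m_l.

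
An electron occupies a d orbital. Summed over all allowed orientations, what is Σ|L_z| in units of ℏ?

The letter d corresponds to l = 2.
m_l runs from −2 to 2, i.e. {-2, -1, 0, 1, 2}.
Σ|m_l| = l(l+1) = 6.

Σ|L_z| = 6 ℏ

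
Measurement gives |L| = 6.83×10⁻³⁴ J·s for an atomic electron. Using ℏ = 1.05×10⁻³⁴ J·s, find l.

l = 6

|L|/ℏ = (6.83×10⁻³⁴)/(1.05×10⁻³⁴) ≈ 6.505.
l(l+1) ≈ 6.505² ≈ 42.31, so l = 6.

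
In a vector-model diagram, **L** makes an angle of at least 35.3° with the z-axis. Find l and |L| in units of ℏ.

cos²θ_min = l/(l+1) = 0.6661.
Solving: l = 2.
Then |L| = ℏ√(2·3) = √6 ℏ.

l = 2, |L| = √6 ℏ ≈ 2.449ℏ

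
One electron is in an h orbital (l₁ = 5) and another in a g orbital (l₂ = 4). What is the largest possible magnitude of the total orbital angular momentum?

L runs from |5 − 4| = 1 to 5 + 4 = 9.
Allowed values: L = 1, 2, 3, 4, 5, 6, 7, 8, 9.
The largest magnitude corresponds to L = 9: |L_tot| = ℏ√(9·10) = 3√10 ℏ.

|L_tot|_max = 3√10 ℏ ≈ 9.487ℏ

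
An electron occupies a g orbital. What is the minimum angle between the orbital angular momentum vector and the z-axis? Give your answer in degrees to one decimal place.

A g state has l = 4.
|L| = ℏ√(l(l+1)) = 2√5 ℏ.
The smallest angle corresponds to the largest L_z, i.e. m_l = l = 4, giving L_z = 4ℏ.
cos θ_min = 4/√20, so θ_min ≈ 26.6°.

θ_min ≈ 26.6°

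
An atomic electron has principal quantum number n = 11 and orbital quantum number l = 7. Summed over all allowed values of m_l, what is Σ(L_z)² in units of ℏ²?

m_l ∈ {-7, -6, -5, -4, -3, -2, -1, 0, 1, 2, 3, 4, 5, 6, 7}.
Σ m_l² = 2·(1 + 4 + 9 + 16 + 25 + 36 + 49) = 280.

Σ(L_z)² = 280 ℏ²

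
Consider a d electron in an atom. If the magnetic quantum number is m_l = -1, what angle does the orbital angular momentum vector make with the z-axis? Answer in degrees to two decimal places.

The letter d corresponds to l = 2.
|L|² = l(l+1)ℏ² = 6ℏ², so |L| = √6 ℏ.
L_z = m_l ℏ = −1ℏ.
cos θ = L_z/|L| = -1/√6, so θ ≈ 114.09°.

θ ≈ 114.09°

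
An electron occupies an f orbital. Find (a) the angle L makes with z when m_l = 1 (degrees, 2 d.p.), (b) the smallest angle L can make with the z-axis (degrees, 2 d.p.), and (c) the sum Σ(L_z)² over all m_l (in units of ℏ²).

θ(m_l=1) ≈ 73.22°; θ_min ≈ 30.00°; Σ(L_z)² = 28 ℏ²

For an f orbital, l = 3.
For m_l = 1: cos θ = 1/√12, θ ≈ 73.22°.
cos θ_min = 3/√12, so θ_min ≈ 30.00°.
Σ m_l² = 28, so Σ(L_z)² = 28 ℏ².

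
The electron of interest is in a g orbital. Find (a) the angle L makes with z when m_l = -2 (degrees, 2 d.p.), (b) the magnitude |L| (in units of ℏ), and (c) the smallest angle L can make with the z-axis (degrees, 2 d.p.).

θ(m_l=-2) ≈ 116.57°; |L| = 2√5 ℏ ≈ 4.472ℏ; θ_min ≈ 26.57°

A g state has l = 4.
For m_l = -2: cos θ = -2/√20, θ ≈ 116.57°.
|L| = ℏ√(4·5) = 2√5 ℏ ≈ 4.472ℏ.
cos θ_min = 4/√20, so θ_min ≈ 26.57°.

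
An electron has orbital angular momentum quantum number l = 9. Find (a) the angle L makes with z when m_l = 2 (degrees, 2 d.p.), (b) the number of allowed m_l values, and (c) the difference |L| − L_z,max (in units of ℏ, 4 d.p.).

For m_l = 2: cos θ = 2/√90, θ ≈ 77.83°.
There are 2l+1 = 19 values of m_l.
|L| − L_z,max = (3√10 − 9)ℏ ≈ 0.4868ℏ.

θ(m_l=2) ≈ 77.83°; 19 values; |L|−L_z,max ≈ 0.4868ℏ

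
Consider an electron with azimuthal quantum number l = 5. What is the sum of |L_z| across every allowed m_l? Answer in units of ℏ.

m_l runs from −5 to 5, i.e. {-5, -4, -3, -2, -1, 0, 1, 2, 3, 4, 5}.
Σ|m_l| = 2(1+2+…+5) = 30.

Σ|L_z| = 30 ℏ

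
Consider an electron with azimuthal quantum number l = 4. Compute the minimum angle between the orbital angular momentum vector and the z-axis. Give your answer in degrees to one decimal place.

θ_min ≈ 26.6°

|L|² = l(l+1)ℏ² = 20ℏ², so |L| = 2√5 ℏ.
The smallest angle corresponds to the largest L_z, i.e. m_l = l = 4, giving L_z = 4ℏ.
cos θ_min = 4/√20, so θ_min ≈ 26.6°.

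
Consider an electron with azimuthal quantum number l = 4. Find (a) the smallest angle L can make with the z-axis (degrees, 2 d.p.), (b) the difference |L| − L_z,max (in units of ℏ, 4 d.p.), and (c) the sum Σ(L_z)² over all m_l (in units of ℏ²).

cos θ_min = 4/√20, so θ_min ≈ 26.57°.
|L| − L_z,max = (2√5 − 4)ℏ ≈ 0.4721ℏ.
Σ m_l² = 60, so Σ(L_z)² = 60 ℏ².

θ_min ≈ 26.57°; |L|−L_z,max ≈ 0.4721ℏ; Σ(L_z)² = 60 ℏ²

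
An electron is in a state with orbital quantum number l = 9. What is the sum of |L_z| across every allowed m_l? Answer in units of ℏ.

Σ|L_z| = 90 ℏ

The allowed m_l values are -9, -8, -7, -6, -5, -4, -3, -2, -1, 0, 1, 2, 3, 4, 5, 6, 7, 8, 9.
Σ|m_l| = 2(1+2+…+9) = 90.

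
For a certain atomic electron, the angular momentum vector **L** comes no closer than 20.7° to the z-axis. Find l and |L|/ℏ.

At minimum angle, m_l = l, so cos θ = l/√(l(l+1)); cos²θ = l/(l+1) = 0.8751.
Thus l = 0.8751/(1 − 0.8751) ≈ 7.
Then |L| = ℏ√(7·8) = 2√14 ℏ.

l = 7, |L| = 2√14 ℏ ≈ 7.483ℏ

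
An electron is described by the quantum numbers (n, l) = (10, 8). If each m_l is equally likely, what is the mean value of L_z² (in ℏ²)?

⟨L_z²⟩ = 24 ℏ²

m_l ∈ {-8, -7, -6, -5, -4, -3, -2, -1, 0, 1, 2, 3, 4, 5, 6, 7, 8}.
⟨L_z²⟩ = ℏ²·(Σ m_l²)/(2l+1) = ℏ²·408/17 = 24ℏ².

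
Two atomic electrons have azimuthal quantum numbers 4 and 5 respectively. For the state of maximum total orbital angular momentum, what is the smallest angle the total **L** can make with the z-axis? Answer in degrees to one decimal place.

θ_min ≈ 18.4°

Angular momentum addition gives L = |l₁ − l₂|, …, l₁ + l₂.
Allowed values: L = 1, 2, 3, 4, 5, 6, 7, 8, 9.
The maximum is L = 9, with |L_tot| = ℏ√(9·10) = 3√10 ℏ.
The minimum angle with z is arccos(9/√90) ≈ 18.4°.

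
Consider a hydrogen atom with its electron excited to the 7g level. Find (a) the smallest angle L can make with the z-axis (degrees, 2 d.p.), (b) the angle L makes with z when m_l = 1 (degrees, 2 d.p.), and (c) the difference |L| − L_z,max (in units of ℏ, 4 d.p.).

θ_min ≈ 26.57°; θ(m_l=1) ≈ 77.08°; |L|−L_z,max ≈ 0.4721ℏ

The 7g level has l = 4.
cos θ_min = 4/√20, so θ_min ≈ 26.57°.
For m_l = 1: cos θ = 1/√20, θ ≈ 77.08°.
|L| − L_z,max = (2√5 − 4)ℏ ≈ 0.4721ℏ.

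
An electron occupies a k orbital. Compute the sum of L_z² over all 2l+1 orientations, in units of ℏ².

Σ(L_z)² = 280 ℏ²

For a k orbital, l = 7.
m_l ∈ {-7, -6, -5, -4, -3, -2, -1, 0, 1, 2, 3, 4, 5, 6, 7}.
Σ m_l² = 2·(1 + 4 + 9 + 16 + 25 + 36 + 49) = 280.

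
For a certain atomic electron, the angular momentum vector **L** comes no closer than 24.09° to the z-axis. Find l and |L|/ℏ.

l = 5, |L| = √30 ℏ ≈ 5.477ℏ

At minimum angle, m_l = l, so cos θ = l/√(l(l+1)); cos²θ = l/(l+1) = 0.8334.
Thus l = 0.8334/(1 − 0.8334) ≈ 5.
Then |L| = ℏ√(5·6) = √30 ℏ.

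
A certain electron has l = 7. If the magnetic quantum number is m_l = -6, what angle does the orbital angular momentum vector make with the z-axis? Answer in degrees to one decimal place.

θ ≈ 143.3°

|L| = √(l(l+1)) ℏ = 2√14 ℏ.
L_z = m_l ℏ = −6ℏ.
cos θ = L_z/|L| = -6/√56, so θ ≈ 143.3°.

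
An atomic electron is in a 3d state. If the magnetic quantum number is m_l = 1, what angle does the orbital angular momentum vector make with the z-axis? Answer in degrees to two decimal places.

θ ≈ 65.91°

The 3d subshell has l = 2.
|L| = ℏ√(l(l+1)) = √6 ℏ.
L_z = m_l ℏ = 1ℏ.
cos θ = L_z/|L| = 1/√6, so θ ≈ 65.91°.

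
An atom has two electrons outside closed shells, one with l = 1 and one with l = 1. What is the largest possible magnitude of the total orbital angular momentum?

Angular momentum addition gives L = |l₁ − l₂|, …, l₁ + l₂.
So L can be 0, 1, 2.
The largest magnitude corresponds to L = 2: |L_tot| = ℏ√(2·3) = √6 ℏ.

|L_tot|_max = √6 ℏ ≈ 2.449ℏ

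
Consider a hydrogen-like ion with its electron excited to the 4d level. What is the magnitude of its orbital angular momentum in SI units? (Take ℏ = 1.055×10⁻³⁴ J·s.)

The 4d level has l = 2.
|L| = ℏ√(l(l+1)) = ℏ√(2·3) = √6 ℏ
Numerically, |L| = 2.449 × (1.055×10⁻³⁴ J·s) = 2.584×10⁻³⁴ J·s.

|L| = 2.584×10⁻³⁴ J·s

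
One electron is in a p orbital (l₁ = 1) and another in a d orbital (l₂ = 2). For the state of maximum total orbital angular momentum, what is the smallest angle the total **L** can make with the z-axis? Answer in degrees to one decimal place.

Angular momentum addition gives L = |l₁ − l₂|, …, l₁ + l₂.
L ∈ {1, 2, 3}.
The maximum is L = 3, with |L_tot| = ℏ√(3·4) = 2√3 ℏ.
The minimum angle with z is arccos(3/√12) ≈ 30.0°.

θ_min ≈ 30.0°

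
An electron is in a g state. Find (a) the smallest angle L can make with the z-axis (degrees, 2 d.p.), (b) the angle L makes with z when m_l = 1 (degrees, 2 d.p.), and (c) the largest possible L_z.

G corresponds to l = 4.
cos θ_min = 4/√20, so θ_min ≈ 26.57°.
For m_l = 1: cos θ = 1/√20, θ ≈ 77.08°.
L_z,max = lℏ = 4ℏ.

θ_min ≈ 26.57°; θ(m_l=1) ≈ 77.08°; L_z,max = 4ℏ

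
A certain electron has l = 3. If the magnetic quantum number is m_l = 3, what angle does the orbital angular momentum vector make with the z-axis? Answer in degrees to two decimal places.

|L|² = l(l+1)ℏ² = 12ℏ², so |L| = 2√3 ℏ.
L_z = m_l ℏ = 3ℏ.
cos θ = L_z/|L| = 3/√12, so θ ≈ 30.00°.

θ ≈ 30.00°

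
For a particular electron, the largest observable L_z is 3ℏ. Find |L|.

|L| = 2√3 ℏ ≈ 3.464ℏ

Since max m_l = l, l = 3.
|L| = √(l(l+1)) ℏ = 2√3 ℏ.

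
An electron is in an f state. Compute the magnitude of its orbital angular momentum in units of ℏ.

F corresponds to l = 3.
|L| = ℏ√(l(l+1)) = ℏ√(3·4) = 2√3 ℏ

|L| = 2√3 ℏ ≈ 3.464ℏ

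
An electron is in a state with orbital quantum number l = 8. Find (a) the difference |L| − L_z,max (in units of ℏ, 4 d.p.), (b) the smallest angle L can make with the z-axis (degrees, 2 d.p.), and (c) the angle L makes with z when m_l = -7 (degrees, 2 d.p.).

|L|−L_z,max ≈ 0.4853ℏ; θ_min ≈ 19.47°; θ(m_l=-7) ≈ 145.58°

|L| − L_z,max = (6√2 − 8)ℏ ≈ 0.4853ℏ.
cos θ_min = 8/√72, so θ_min ≈ 19.47°.
For m_l = -7: cos θ = -7/√72, θ ≈ 145.58°.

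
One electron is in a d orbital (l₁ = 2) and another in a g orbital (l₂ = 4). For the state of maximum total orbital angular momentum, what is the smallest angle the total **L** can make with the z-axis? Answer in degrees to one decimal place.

By the triangle rule, |l₁ − l₂| ≤ L ≤ l₁ + l₂.
Allowed values: L = 2, 3, 4, 5, 6.
The maximum is L = 6, with |L_tot| = ℏ√(6·7) = √42 ℏ.
The minimum angle with z is arccos(6/√42) ≈ 22.2°.

θ_min ≈ 22.2°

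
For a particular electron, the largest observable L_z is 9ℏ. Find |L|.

L_z,max = lℏ, so l = 9.
|L| = √(l(l+1)) ℏ = 3√10 ℏ.

|L| = 3√10 ℏ ≈ 9.487ℏ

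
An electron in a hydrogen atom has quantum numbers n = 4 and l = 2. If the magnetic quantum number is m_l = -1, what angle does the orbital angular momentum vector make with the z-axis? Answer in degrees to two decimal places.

|L| = ℏ√(l(l+1)) = √6 ℏ.
L_z = m_l ℏ = −1ℏ.
cos θ = L_z/|L| = -1/√6, so θ ≈ 114.09°.

θ ≈ 114.09°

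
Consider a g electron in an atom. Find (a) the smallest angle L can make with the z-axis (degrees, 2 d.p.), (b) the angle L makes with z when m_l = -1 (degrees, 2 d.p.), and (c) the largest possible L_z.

θ_min ≈ 26.57°; θ(m_l=-1) ≈ 102.92°; L_z,max = 4ℏ

A g state has l = 4.
cos θ_min = 4/√20, so θ_min ≈ 26.57°.
For m_l = -1: cos θ = -1/√20, θ ≈ 102.92°.
L_z,max = lℏ = 4ℏ.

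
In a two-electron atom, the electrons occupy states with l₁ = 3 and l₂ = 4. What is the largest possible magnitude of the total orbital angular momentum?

|L_tot|_max = 2√14 ℏ ≈ 7.483ℏ

The total orbital quantum number L ranges from |l₁ − l₂| to l₁ + l₂ in integer steps.
So L can be 1, 2, 3, 4, 5, 6, 7.
The largest magnitude corresponds to L = 7: |L_tot| = ℏ√(7·8) = 2√14 ℏ.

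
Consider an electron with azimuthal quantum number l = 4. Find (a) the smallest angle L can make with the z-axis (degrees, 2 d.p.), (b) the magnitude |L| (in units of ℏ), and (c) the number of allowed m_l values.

cos θ_min = 4/√20, so θ_min ≈ 26.57°.
|L| = ℏ√(4·5) = 2√5 ℏ ≈ 4.472ℏ.
There are 2l+1 = 9 values of m_l.

θ_min ≈ 26.57°; |L| = 2√5 ℏ ≈ 4.472ℏ; 9 values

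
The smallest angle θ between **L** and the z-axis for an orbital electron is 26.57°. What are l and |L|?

At minimum angle, m_l = l, so cos θ = l/√(l(l+1)); cos²θ = l/(l+1) = 0.7999.
Thus l = 0.7999/(1 − 0.7999) ≈ 4.
Then |L| = ℏ√(4·5) = 2√5 ℏ.

l = 4, |L| = 2√5 ℏ ≈ 4.472ℏ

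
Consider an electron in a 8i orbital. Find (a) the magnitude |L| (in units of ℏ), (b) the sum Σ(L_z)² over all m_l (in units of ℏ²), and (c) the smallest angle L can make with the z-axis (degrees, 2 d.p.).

|L| = √42 ℏ ≈ 6.481ℏ; Σ(L_z)² = 182 ℏ²; θ_min ≈ 22.21°

The 8i subshell has l = 6.
|L| = ℏ√(6·7) = √42 ℏ ≈ 6.481ℏ.
Σ m_l² = 182, so Σ(L_z)² = 182 ℏ².
cos θ_min = 6/√42, so θ_min ≈ 22.21°.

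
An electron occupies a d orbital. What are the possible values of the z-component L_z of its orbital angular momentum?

The letter d corresponds to l = 2.
L_z = m_l ℏ with m_l ranging from −l to +l in integer steps.
For l = 2: m_l ∈ {-2, -1, 0, 1, 2}.

L_z ∈ {−2ℏ, −ℏ, 0, ℏ, 2ℏ}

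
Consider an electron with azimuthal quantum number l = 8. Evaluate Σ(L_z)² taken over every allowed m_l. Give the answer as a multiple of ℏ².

m_l runs from −8 to 8, i.e. {-8, -7, -6, -5, -4, -3, -2, -1, 0, 1, 2, 3, 4, 5, 6, 7, 8}.
Σ m_l² = 2·(1 + 4 + 9 + 16 + 25 + 36 + 49 + 64) = 408.

Σ(L_z)² = 408 ℏ²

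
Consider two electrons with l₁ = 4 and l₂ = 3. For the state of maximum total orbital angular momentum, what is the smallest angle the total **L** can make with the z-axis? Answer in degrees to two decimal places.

The total orbital quantum number L ranges from |l₁ − l₂| to l₁ + l₂ in integer steps.
Allowed values: L = 1, 2, 3, 4, 5, 6, 7.
The maximum is L = 7, with |L_tot| = ℏ√(7·8) = 2√14 ℏ.
The minimum angle with z is arccos(7/√56) ≈ 20.70°.

θ_min ≈ 20.70°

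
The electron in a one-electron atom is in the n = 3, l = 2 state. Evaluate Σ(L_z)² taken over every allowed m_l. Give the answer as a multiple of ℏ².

Σ(L_z)² = 10 ℏ²

The allowed m_l values are -2, -1, 0, 1, 2.
Σ m_l² = 2·(1 + 4) = 10.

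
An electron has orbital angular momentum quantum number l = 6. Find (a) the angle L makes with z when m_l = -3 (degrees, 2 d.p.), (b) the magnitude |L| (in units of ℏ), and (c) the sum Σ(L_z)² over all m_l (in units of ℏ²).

For m_l = -3: cos θ = -3/√42, θ ≈ 117.58°.
|L| = ℏ√(6·7) = √42 ℏ ≈ 6.481ℏ.
Σ m_l² = 182, so Σ(L_z)² = 182 ℏ².

θ(m_l=-3) ≈ 117.58°; |L| = √42 ℏ ≈ 6.481ℏ; Σ(L_z)² = 182 ℏ²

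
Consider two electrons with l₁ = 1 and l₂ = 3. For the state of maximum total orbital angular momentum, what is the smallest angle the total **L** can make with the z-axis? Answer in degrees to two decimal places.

θ_min ≈ 26.57°

The total orbital quantum number L ranges from |l₁ − l₂| to l₁ + l₂ in integer steps.
L ∈ {2, 3, 4}.
The maximum is L = 4, with |L_tot| = ℏ√(4·5) = 2√5 ℏ.
The minimum angle with z is arccos(4/√20) ≈ 26.57°.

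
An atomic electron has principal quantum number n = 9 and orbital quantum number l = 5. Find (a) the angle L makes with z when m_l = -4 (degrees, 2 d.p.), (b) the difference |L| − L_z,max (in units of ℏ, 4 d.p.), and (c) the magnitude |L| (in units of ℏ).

θ(m_l=-4) ≈ 136.91°; |L|−L_z,max ≈ 0.4772ℏ; |L| = √30 ℏ ≈ 5.477ℏ

For m_l = -4: cos θ = -4/√30, θ ≈ 136.91°.
|L| − L_z,max = (√30 − 5)ℏ ≈ 0.4772ℏ.
|L| = ℏ√(5·6) = √30 ℏ ≈ 5.477ℏ.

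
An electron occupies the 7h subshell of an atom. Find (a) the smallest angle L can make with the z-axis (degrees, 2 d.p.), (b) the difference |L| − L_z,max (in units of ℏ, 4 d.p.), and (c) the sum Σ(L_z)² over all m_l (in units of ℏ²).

θ_min ≈ 24.09°; |L|−L_z,max ≈ 0.4772ℏ; Σ(L_z)² = 110 ℏ²

The 7h subshell has l = 5.
cos θ_min = 5/√30, so θ_min ≈ 24.09°.
|L| − L_z,max = (√30 − 5)ℏ ≈ 0.4772ℏ.
Σ m_l² = 110, so Σ(L_z)² = 110 ℏ².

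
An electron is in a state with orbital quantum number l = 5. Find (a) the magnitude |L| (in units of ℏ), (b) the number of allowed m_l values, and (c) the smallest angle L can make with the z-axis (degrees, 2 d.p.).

|L| = ℏ√(5·6) = √30 ℏ ≈ 5.477ℏ.
There are 2l+1 = 11 values of m_l.
cos θ_min = 5/√30, so θ_min ≈ 24.09°.

|L| = √30 ℏ ≈ 5.477ℏ; 11 values; θ_min ≈ 24.09°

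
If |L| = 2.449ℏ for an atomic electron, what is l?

|L| = ℏ√(l(l+1)), so l(l+1) = 6.
Solving: l = 2.

l = 2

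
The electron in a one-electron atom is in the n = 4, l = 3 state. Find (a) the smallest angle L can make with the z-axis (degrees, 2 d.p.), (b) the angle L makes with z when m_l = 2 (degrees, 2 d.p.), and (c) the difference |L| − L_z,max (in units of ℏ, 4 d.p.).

θ_min ≈ 30.00°; θ(m_l=2) ≈ 54.74°; |L|−L_z,max ≈ 0.4641ℏ

cos θ_min = 3/√12, so θ_min ≈ 30.00°.
For m_l = 2: cos θ = 2/√12, θ ≈ 54.74°.
|L| − L_z,max = (2√3 − 3)ℏ ≈ 0.4641ℏ.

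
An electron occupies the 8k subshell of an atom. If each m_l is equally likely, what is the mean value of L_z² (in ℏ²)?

⟨L_z²⟩ = 18.67 ℏ²

The 8k subshell has l = 7.
m_l runs from −7 to 7, i.e. {-7, -6, -5, -4, -3, -2, -1, 0, 1, 2, 3, 4, 5, 6, 7}.
⟨L_z²⟩ = ℏ²·l(l+1)/3 = 18.67ℏ².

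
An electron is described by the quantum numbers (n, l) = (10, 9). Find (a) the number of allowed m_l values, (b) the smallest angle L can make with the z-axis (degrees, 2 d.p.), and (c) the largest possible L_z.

There are 2l+1 = 19 values of m_l.
cos θ_min = 9/√90, so θ_min ≈ 18.43°.
L_z,max = lℏ = 9ℏ.

19 values; θ_min ≈ 18.43°; L_z,max = 9ℏ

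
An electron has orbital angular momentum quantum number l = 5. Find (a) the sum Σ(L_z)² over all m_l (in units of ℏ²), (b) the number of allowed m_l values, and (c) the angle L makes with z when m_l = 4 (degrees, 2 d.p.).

Σ m_l² = 110, so Σ(L_z)² = 110 ℏ².
There are 2l+1 = 11 values of m_l.
For m_l = 4: cos θ = 4/√30, θ ≈ 43.09°.

Σ(L_z)² = 110 ℏ²; 11 values; θ(m_l=4) ≈ 43.09°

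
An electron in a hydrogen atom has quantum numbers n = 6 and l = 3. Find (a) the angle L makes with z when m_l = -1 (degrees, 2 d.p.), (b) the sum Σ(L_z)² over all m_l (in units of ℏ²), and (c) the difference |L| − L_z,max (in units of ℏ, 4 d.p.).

For m_l = -1: cos θ = -1/√12, θ ≈ 106.78°.
Σ m_l² = 28, so Σ(L_z)² = 28 ℏ².
|L| − L_z,max = (2√3 − 3)ℏ ≈ 0.4641ℏ.

θ(m_l=-1) ≈ 106.78°; Σ(L_z)² = 28 ℏ²; |L|−L_z,max ≈ 0.4641ℏ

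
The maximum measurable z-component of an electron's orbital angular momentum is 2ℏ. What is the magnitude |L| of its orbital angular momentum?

L_z,max = lℏ, so l = 2.
|L| = √(l(l+1)) ℏ = √6 ℏ.

|L| = √6 ℏ ≈ 2.449ℏ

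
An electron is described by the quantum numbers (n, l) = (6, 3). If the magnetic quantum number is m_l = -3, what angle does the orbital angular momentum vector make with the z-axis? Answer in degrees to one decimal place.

|L| = √(l(l+1)) ℏ = 2√3 ℏ.
L_z = m_l ℏ = −3ℏ.
cos θ = L_z/|L| = -3/√12, so θ ≈ 150.0°.

θ ≈ 150.0°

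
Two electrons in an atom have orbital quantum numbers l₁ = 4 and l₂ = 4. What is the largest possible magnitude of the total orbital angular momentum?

L runs from |4 − 4| = 0 to 4 + 4 = 8.
Allowed values: L = 0, 1, 2, 3, 4, 5, 6, 7, 8.
The largest magnitude corresponds to L = 8: |L_tot| = ℏ√(8·9) = 6√2 ℏ.

|L_tot|_max = 6√2 ℏ ≈ 8.485ℏ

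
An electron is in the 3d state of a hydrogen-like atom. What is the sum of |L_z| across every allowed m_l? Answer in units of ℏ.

3d means n = 3, l = 2.
m_l ∈ {-2, -1, 0, 1, 2}.
Σ|m_l| = 2(1+2+…+2) = 6.

Σ|L_z| = 6 ℏ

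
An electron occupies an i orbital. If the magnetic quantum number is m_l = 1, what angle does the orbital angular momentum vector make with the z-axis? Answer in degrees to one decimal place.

θ ≈ 81.1°

The letter i corresponds to l = 6.
|L| = √(l(l+1)) ℏ = √42 ℏ.
L_z = m_l ℏ = 1ℏ.
cos θ = L_z/|L| = 1/√42, so θ ≈ 81.1°.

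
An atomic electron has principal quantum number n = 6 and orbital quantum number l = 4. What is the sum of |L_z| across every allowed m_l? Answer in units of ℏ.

Σ|L_z| = 20 ℏ

m_l ∈ {-4, -3, -2, -1, 0, 1, 2, 3, 4}.
Σ|m_l| = l(l+1) = 20.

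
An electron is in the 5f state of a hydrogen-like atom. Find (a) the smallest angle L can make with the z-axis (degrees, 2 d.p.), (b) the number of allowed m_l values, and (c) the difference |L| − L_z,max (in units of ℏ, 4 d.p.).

θ_min ≈ 30.00°; 7 values; |L|−L_z,max ≈ 0.4641ℏ

The 5f subshell has l = 3.
cos θ_min = 3/√12, so θ_min ≈ 30.00°.
There are 2l+1 = 7 values of m_l.
|L| − L_z,max = (2√3 − 3)ℏ ≈ 0.4641ℏ.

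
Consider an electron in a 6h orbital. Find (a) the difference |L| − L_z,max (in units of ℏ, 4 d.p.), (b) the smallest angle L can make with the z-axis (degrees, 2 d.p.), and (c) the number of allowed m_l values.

|L|−L_z,max ≈ 0.4772ℏ; θ_min ≈ 24.09°; 11 values

For 6h, l = 5.
|L| − L_z,max = (√30 − 5)ℏ ≈ 0.4772ℏ.
cos θ_min = 5/√30, so θ_min ≈ 24.09°.
There are 2l+1 = 11 values of m_l.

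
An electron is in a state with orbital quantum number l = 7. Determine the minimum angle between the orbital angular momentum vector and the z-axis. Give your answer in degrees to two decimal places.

|L| = √(l(l+1)) ℏ = 2√14 ℏ.
The smallest angle corresponds to the largest L_z, i.e. m_l = l = 7, giving L_z = 7ℏ.
cos θ_min = 7/√56, so θ_min ≈ 20.70°.

θ_min ≈ 20.70°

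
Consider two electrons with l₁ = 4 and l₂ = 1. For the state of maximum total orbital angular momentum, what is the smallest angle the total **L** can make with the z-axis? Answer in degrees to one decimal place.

θ_min ≈ 24.1°

L runs from |4 − 1| = 3 to 4 + 1 = 5.
So L can be 3, 4, 5.
The maximum is L = 5, with |L_tot| = ℏ√(5·6) = √30 ℏ.
The minimum angle with z is arccos(5/√30) ≈ 24.1°.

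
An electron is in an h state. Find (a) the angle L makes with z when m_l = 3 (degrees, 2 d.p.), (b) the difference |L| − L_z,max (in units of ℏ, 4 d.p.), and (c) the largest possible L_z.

For an h orbital, l = 5.
For m_l = 3: cos θ = 3/√30, θ ≈ 56.79°.
|L| − L_z,max = (√30 − 5)ℏ ≈ 0.4772ℏ.
L_z,max = lℏ = 5ℏ.

θ(m_l=3) ≈ 56.79°; |L|−L_z,max ≈ 0.4772ℏ; L_z,max = 5ℏ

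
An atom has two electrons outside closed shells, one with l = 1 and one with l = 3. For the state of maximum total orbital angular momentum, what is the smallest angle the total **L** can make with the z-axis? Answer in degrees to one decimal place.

The total orbital quantum number L ranges from |l₁ − l₂| to l₁ + l₂ in integer steps.
So L can be 2, 3, 4.
The maximum is L = 4, with |L_tot| = ℏ√(4·5) = 2√5 ℏ.
The minimum angle with z is arccos(4/√20) ≈ 26.6°.

θ_min ≈ 26.6°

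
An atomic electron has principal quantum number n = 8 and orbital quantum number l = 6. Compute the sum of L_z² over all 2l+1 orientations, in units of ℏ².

The allowed m_l values are -6, -5, -4, -3, -2, -1, 0, 1, 2, 3, 4, 5, 6.
Σ m_l² = 2·(1 + 4 + 9 + 16 + 25 + 36) = 182.

Σ(L_z)² = 182 ℏ²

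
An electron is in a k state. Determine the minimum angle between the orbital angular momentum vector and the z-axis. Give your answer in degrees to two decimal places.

K corresponds to l = 7.
|L|² = l(l+1)ℏ² = 56ℏ², so |L| = 2√14 ℏ.
The smallest angle corresponds to the largest L_z, i.e. m_l = l = 7, giving L_z = 7ℏ.
cos θ_min = 7/√56, so θ_min ≈ 20.70°.

θ_min ≈ 20.70°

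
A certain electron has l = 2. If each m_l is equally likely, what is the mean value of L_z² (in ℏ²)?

The allowed m_l values are -2, -1, 0, 1, 2.
Average of L_z² over 5 states: 10/5 ℏ² = 2 ℏ².

⟨L_z²⟩ = 2 ℏ²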